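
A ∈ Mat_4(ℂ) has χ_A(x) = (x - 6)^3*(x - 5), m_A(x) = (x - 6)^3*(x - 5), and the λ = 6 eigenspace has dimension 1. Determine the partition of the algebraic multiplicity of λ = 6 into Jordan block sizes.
Block sizes for λ = 6: [3]

Step 1 — from the characteristic polynomial, algebraic multiplicity of λ = 6 is 3. From dim ker(A − (6)·I) = 1, there are exactly 1 Jordan blocks for λ = 6.
Step 2 — from the minimal polynomial, the factor (x − 6)^3 tells us the largest block for λ = 6 has size 3.
Step 3 — with total size 3, 1 blocks, and largest block 3, the block sizes (in nonincreasing order) are [3].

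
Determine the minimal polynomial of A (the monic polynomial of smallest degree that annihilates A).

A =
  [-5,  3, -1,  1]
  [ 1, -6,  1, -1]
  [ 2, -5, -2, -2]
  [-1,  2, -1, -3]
x^3 + 12*x^2 + 48*x + 64

The characteristic polynomial is χ_A(x) = (x + 4)^4, so the eigenvalues are known. The minimal polynomial is
  m_A(x) = Π_λ (x − λ)^{k_λ}
where k_λ is the size of the *largest* Jordan block for λ (equivalently, the smallest k with (A − λI)^k v = 0 for every generalised eigenvector v of λ).

  λ = -4: largest Jordan block has size 3, contributing (x + 4)^3

So m_A(x) = (x + 4)^3 = x^3 + 12*x^2 + 48*x + 64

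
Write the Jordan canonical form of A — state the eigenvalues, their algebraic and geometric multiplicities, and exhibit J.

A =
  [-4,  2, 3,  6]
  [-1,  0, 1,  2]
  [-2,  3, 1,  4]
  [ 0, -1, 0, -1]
J_3(-1) ⊕ J_1(-1)

The characteristic polynomial is
  det(x·I − A) = x^4 + 4*x^3 + 6*x^2 + 4*x + 1 = (x + 1)^4

Eigenvalues and multiplicities (the geometric multiplicity of λ is n − rank(A − λI), which equals the number of Jordan blocks for λ):
  λ = -1: algebraic multiplicity = 4, geometric multiplicity = 2

Determining the block sizes for each eigenvalue:
  λ = -1: with am = 4 and gm = 2, the partition is not yet determined (e.g. several partitions of 4 into 2 parts exist). Let N = A − (-1)·I. Computing rank(N^1) = 2, rank(N^2) = 1, rank(N^3) = 0; the number of blocks of size ≥ j is rank(N^{j−1}) − rank(N^j), giving [2, 1, 1]. So we have 1 block(s) of size 3, 1 block(s) of size 1 → block sizes [3, 1]

Assembling the blocks gives a Jordan form
J =
  [-1,  1,  0,  0]
  [ 0, -1,  1,  0]
  [ 0,  0, -1,  0]
  [ 0,  0,  0, -1]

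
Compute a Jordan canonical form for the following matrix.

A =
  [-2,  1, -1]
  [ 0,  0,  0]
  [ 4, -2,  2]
J_2(0) ⊕ J_1(0)

The characteristic polynomial is
  det(x·I − A) = x^3

Eigenvalues and multiplicities (the geometric multiplicity of λ is n − rank(A − λI), which equals the number of Jordan blocks for λ):
  λ = 0: algebraic multiplicity = 3, geometric multiplicity = 2

Determining the block sizes for each eigenvalue:
  λ = 0: 2 blocks summing to 3 forces exactly one block of size 2 and the rest size 1 → block sizes [2, 1]

Assembling the blocks gives a Jordan form
J =
  [0, 1, 0]
  [0, 0, 0]
  [0, 0, 0]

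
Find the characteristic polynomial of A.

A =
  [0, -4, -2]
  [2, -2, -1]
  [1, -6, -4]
x^3 + 6*x^2 + 12*x + 8

Expanding det(x·I − A) (e.g. by cofactor expansion or by noting that A is similar to its Jordan form J, which has the same characteristic polynomial as A) gives
  χ_A(x) = x^3 + 6*x^2 + 12*x + 8
which factors as (x + 2)^3. The eigenvalues (with algebraic multiplicities) are λ = -2 with multiplicity 3.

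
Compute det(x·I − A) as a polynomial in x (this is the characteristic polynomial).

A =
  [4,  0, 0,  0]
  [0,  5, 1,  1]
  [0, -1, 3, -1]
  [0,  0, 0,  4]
x^4 - 16*x^3 + 96*x^2 - 256*x + 256

Expanding det(x·I − A) (e.g. by cofactor expansion or by noting that A is similar to its Jordan form J, which has the same characteristic polynomial as A) gives
  χ_A(x) = x^4 - 16*x^3 + 96*x^2 - 256*x + 256
which factors as (x - 4)^4. The eigenvalues (with algebraic multiplicities) are λ = 4 with multiplicity 4.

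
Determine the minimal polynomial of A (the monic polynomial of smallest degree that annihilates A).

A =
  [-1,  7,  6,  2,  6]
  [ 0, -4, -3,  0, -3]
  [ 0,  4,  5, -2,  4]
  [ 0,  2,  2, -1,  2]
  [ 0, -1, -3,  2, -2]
x^4 + 2*x^3 - 2*x - 1

The characteristic polynomial is χ_A(x) = (x - 1)*(x + 1)^4, so the eigenvalues are known. The minimal polynomial is
  m_A(x) = Π_λ (x − λ)^{k_λ}
where k_λ is the size of the *largest* Jordan block for λ (equivalently, the smallest k with (A − λI)^k v = 0 for every generalised eigenvector v of λ).

  λ = -1: largest Jordan block has size 3, contributing (x + 1)^3
  λ = 1: largest Jordan block has size 1, contributing (x − 1)

So m_A(x) = (x - 1)*(x + 1)^3 = x^4 + 2*x^3 - 2*x - 1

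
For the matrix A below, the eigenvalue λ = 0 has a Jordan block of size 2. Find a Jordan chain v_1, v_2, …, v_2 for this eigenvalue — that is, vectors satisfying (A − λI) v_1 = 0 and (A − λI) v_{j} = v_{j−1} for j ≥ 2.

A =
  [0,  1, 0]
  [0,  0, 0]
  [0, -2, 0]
A Jordan chain for λ = 0 of length 2:
v_1 = (1, 0, -2)ᵀ
v_2 = (0, 1, 0)ᵀ

Let N = A − (0)·I. We want v_2 with N^2 v_2 = 0 but N^1 v_2 ≠ 0; then v_{j-1} := N · v_j for j = 2, …, 2.

Pick v_2 = (0, 1, 0)ᵀ.
Then v_1 = N · v_2 = (1, 0, -2)ᵀ.

Sanity check: (A − (0)·I) v_1 = (0, 0, 0)ᵀ = 0. ✓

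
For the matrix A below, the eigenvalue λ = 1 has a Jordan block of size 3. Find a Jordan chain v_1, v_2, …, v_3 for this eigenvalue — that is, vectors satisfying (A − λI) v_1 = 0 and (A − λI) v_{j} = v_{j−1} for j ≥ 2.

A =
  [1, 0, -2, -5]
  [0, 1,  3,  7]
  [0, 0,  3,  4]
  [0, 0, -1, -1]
A Jordan chain for λ = 1 of length 3:
v_1 = (1, -1, 0, 0)ᵀ
v_2 = (-2, 3, 2, -1)ᵀ
v_3 = (0, 0, 1, 0)ᵀ

Let N = A − (1)·I. We want v_3 with N^3 v_3 = 0 but N^2 v_3 ≠ 0; then v_{j-1} := N · v_j for j = 3, …, 2.

Pick v_3 = (0, 0, 1, 0)ᵀ.
Then v_2 = N · v_3 = (-2, 3, 2, -1)ᵀ.
Then v_1 = N · v_2 = (1, -1, 0, 0)ᵀ.

Sanity check: (A − (1)·I) v_1 = (0, 0, 0, 0)ᵀ = 0. ✓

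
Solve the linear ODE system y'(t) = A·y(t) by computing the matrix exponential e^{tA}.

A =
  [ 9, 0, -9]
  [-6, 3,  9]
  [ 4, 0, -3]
e^{tA} =
  [6*t*exp(3*t) + exp(3*t), 0, -9*t*exp(3*t)]
  [-6*t*exp(3*t), exp(3*t), 9*t*exp(3*t)]
  [4*t*exp(3*t), 0, -6*t*exp(3*t) + exp(3*t)]

Strategy: write A = P · J · P⁻¹ where J is a Jordan canonical form, so e^{tA} = P · e^{tJ} · P⁻¹, and e^{tJ} can be computed block-by-block.

A has Jordan form
J =
  [3, 1, 0]
  [0, 3, 0]
  [0, 0, 3]
(up to reordering of blocks).

Per-block formulas:
  For a 2×2 Jordan block J_2(3): exp(t · J_2(3)) = e^(3t)·(I + t·N), where N is the 2×2 nilpotent shift.
  For a 1×1 block at λ = 3: exp(t · [3]) = [e^(3t)].

After assembling e^{tJ} and conjugating by P, we get:

e^{tA} =
  [6*t*exp(3*t) + exp(3*t), 0, -9*t*exp(3*t)]
  [-6*t*exp(3*t), exp(3*t), 9*t*exp(3*t)]
  [4*t*exp(3*t), 0, -6*t*exp(3*t) + exp(3*t)]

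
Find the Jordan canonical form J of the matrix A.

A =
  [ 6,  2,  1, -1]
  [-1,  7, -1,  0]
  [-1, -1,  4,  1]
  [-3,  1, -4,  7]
J_2(6) ⊕ J_2(6)

The characteristic polynomial is
  det(x·I − A) = x^4 - 24*x^3 + 216*x^2 - 864*x + 1296 = (x - 6)^4

Eigenvalues and multiplicities (the geometric multiplicity of λ is n − rank(A − λI), which equals the number of Jordan blocks for λ):
  λ = 6: algebraic multiplicity = 4, geometric multiplicity = 2

Determining the block sizes for each eigenvalue:
  λ = 6: with am = 4 and gm = 2, the partition is not yet determined (e.g. several partitions of 4 into 2 parts exist). Let N = A − (6)·I. Computing rank(N^1) = 2, rank(N^2) = 0; the number of blocks of size ≥ j is rank(N^{j−1}) − rank(N^j), giving [2, 2]. So we have 2 block(s) of size 2 → block sizes [2, 2]

Assembling the blocks gives a Jordan form
J =
  [6, 1, 0, 0]
  [0, 6, 0, 0]
  [0, 0, 6, 1]
  [0, 0, 0, 6]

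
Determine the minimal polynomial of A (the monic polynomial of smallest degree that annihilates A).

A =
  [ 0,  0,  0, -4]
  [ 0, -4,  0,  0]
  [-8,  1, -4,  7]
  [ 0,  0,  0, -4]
x^3 + 8*x^2 + 16*x

The characteristic polynomial is χ_A(x) = x*(x + 4)^3, so the eigenvalues are known. The minimal polynomial is
  m_A(x) = Π_λ (x − λ)^{k_λ}
where k_λ is the size of the *largest* Jordan block for λ (equivalently, the smallest k with (A − λI)^k v = 0 for every generalised eigenvector v of λ).

  λ = -4: largest Jordan block has size 2, contributing (x + 4)^2
  λ = 0: largest Jordan block has size 1, contributing (x − 0)

So m_A(x) = x*(x + 4)^2 = x^3 + 8*x^2 + 16*x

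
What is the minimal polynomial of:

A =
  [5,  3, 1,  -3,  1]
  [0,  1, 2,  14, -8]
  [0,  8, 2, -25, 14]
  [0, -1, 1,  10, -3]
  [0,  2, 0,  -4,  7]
x^3 - 15*x^2 + 75*x - 125

The characteristic polynomial is χ_A(x) = (x - 5)^5, so the eigenvalues are known. The minimal polynomial is
  m_A(x) = Π_λ (x − λ)^{k_λ}
where k_λ is the size of the *largest* Jordan block for λ (equivalently, the smallest k with (A − λI)^k v = 0 for every generalised eigenvector v of λ).

  λ = 5: largest Jordan block has size 3, contributing (x − 5)^3

So m_A(x) = (x - 5)^3 = x^3 - 15*x^2 + 75*x - 125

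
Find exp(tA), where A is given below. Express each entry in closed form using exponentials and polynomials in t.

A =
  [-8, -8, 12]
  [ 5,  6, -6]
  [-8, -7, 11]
e^{tA} =
  [2*t*exp(2*t) - 4*exp(5*t) + 5*exp(2*t), 4*t*exp(2*t) - 4*exp(5*t) + 4*exp(2*t), 4*exp(5*t) - 4*exp(2*t)]
  [-t*exp(2*t) + 2*exp(5*t) - 2*exp(2*t), -2*t*exp(2*t) + 2*exp(5*t) - exp(2*t), -2*exp(5*t) + 2*exp(2*t)]
  [t*exp(2*t) - 3*exp(5*t) + 3*exp(2*t), 2*t*exp(2*t) - 3*exp(5*t) + 3*exp(2*t), 3*exp(5*t) - 2*exp(2*t)]

Strategy: write A = P · J · P⁻¹ where J is a Jordan canonical form, so e^{tA} = P · e^{tJ} · P⁻¹, and e^{tJ} can be computed block-by-block.

A has Jordan form
J =
  [2, 1, 0]
  [0, 2, 0]
  [0, 0, 5]
(up to reordering of blocks).

Per-block formulas:
  For a 1×1 block at λ = 5: exp(t · [5]) = [e^(5t)].
  For a 2×2 Jordan block J_2(2): exp(t · J_2(2)) = e^(2t)·(I + t·N), where N is the 2×2 nilpotent shift.

After assembling e^{tJ} and conjugating by P, we get:

e^{tA} =
  [2*t*exp(2*t) - 4*exp(5*t) + 5*exp(2*t), 4*t*exp(2*t) - 4*exp(5*t) + 4*exp(2*t), 4*exp(5*t) - 4*exp(2*t)]
  [-t*exp(2*t) + 2*exp(5*t) - 2*exp(2*t), -2*t*exp(2*t) + 2*exp(5*t) - exp(2*t), -2*exp(5*t) + 2*exp(2*t)]
  [t*exp(2*t) - 3*exp(5*t) + 3*exp(2*t), 2*t*exp(2*t) - 3*exp(5*t) + 3*exp(2*t), 3*exp(5*t) - 2*exp(2*t)]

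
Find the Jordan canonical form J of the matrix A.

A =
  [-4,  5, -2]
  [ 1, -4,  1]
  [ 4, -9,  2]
J_3(-2)

The characteristic polynomial is
  det(x·I − A) = x^3 + 6*x^2 + 12*x + 8 = (x + 2)^3

Eigenvalues and multiplicities (the geometric multiplicity of λ is n − rank(A − λI), which equals the number of Jordan blocks for λ):
  λ = -2: algebraic multiplicity = 3, geometric multiplicity = 1

Determining the block sizes for each eigenvalue:
  λ = -2: one block (gm = 1), so the single block has size am = 3 → block sizes [3]

Assembling the blocks gives a Jordan form
J =
  [-2,  1,  0]
  [ 0, -2,  1]
  [ 0,  0, -2]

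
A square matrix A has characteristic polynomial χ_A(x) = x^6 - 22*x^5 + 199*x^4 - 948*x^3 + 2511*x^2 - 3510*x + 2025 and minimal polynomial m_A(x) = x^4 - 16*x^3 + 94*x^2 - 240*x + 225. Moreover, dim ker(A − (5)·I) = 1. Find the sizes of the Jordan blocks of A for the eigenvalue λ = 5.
Block sizes for λ = 5: [2]

Step 1 — from the characteristic polynomial, algebraic multiplicity of λ = 5 is 2. From dim ker(A − (5)·I) = 1, there are exactly 1 Jordan blocks for λ = 5.
Step 2 — from the minimal polynomial, the factor (x − 5)^2 tells us the largest block for λ = 5 has size 2.
Step 3 — with total size 2, 1 blocks, and largest block 2, the block sizes (in nonincreasing order) are [2].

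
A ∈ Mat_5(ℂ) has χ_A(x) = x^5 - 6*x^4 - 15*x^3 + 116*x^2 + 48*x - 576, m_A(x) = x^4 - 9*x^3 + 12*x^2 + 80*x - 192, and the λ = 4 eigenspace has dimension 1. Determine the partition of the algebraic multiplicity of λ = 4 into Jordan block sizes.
Block sizes for λ = 4: [3]

Step 1 — from the characteristic polynomial, algebraic multiplicity of λ = 4 is 3. From dim ker(A − (4)·I) = 1, there are exactly 1 Jordan blocks for λ = 4.
Step 2 — from the minimal polynomial, the factor (x − 4)^3 tells us the largest block for λ = 4 has size 3.
Step 3 — with total size 3, 1 blocks, and largest block 3, the block sizes (in nonincreasing order) are [3].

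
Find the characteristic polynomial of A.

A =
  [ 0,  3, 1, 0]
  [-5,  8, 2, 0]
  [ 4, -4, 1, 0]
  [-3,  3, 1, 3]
x^4 - 12*x^3 + 54*x^2 - 108*x + 81

Expanding det(x·I − A) (e.g. by cofactor expansion or by noting that A is similar to its Jordan form J, which has the same characteristic polynomial as A) gives
  χ_A(x) = x^4 - 12*x^3 + 54*x^2 - 108*x + 81
which factors as (x - 3)^4. The eigenvalues (with algebraic multiplicities) are λ = 3 with multiplicity 4.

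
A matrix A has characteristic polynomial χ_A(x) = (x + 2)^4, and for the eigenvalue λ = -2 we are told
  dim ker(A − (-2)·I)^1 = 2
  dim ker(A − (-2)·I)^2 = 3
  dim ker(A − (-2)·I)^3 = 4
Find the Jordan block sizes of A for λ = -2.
Block sizes for λ = -2: [3, 1]

From the dimensions of kernels of powers, the number of Jordan blocks of size at least j is d_j − d_{j−1} where d_j = dim ker(N^j) (with d_0 = 0). Computing the differences gives [2, 1, 1].
The number of blocks of size exactly k is (#blocks of size ≥ k) − (#blocks of size ≥ k + 1), so the partition is: 1 block(s) of size 1, 1 block(s) of size 3.
In nonincreasing order the block sizes are [3, 1].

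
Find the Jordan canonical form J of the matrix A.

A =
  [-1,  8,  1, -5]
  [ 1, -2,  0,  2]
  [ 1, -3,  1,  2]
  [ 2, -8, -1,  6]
J_3(1) ⊕ J_1(1)

The characteristic polynomial is
  det(x·I − A) = x^4 - 4*x^3 + 6*x^2 - 4*x + 1 = (x - 1)^4

Eigenvalues and multiplicities (the geometric multiplicity of λ is n − rank(A − λI), which equals the number of Jordan blocks for λ):
  λ = 1: algebraic multiplicity = 4, geometric multiplicity = 2

Determining the block sizes for each eigenvalue:
  λ = 1: with am = 4 and gm = 2, the partition is not yet determined (e.g. several partitions of 4 into 2 parts exist). Let N = A − (1)·I. Computing rank(N^1) = 2, rank(N^2) = 1, rank(N^3) = 0; the number of blocks of size ≥ j is rank(N^{j−1}) − rank(N^j), giving [2, 1, 1]. So we have 1 block(s) of size 3, 1 block(s) of size 1 → block sizes [3, 1]

Assembling the blocks gives a Jordan form
J =
  [1, 1, 0, 0]
  [0, 1, 1, 0]
  [0, 0, 1, 0]
  [0, 0, 0, 1]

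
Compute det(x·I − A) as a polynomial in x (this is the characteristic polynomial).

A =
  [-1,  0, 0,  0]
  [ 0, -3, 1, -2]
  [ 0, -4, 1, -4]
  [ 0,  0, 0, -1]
x^4 + 4*x^3 + 6*x^2 + 4*x + 1

Expanding det(x·I − A) (e.g. by cofactor expansion or by noting that A is similar to its Jordan form J, which has the same characteristic polynomial as A) gives
  χ_A(x) = x^4 + 4*x^3 + 6*x^2 + 4*x + 1
which factors as (x + 1)^4. The eigenvalues (with algebraic multiplicities) are λ = -1 with multiplicity 4.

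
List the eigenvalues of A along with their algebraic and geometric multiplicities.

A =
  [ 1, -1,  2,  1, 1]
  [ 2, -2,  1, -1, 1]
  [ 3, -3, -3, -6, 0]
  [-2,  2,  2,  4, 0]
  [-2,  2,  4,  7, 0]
λ = 0: alg = 5, geom = 2

Step 1 — factor the characteristic polynomial to read off the algebraic multiplicities:
  χ_A(x) = x^5

Step 2 — compute geometric multiplicities via the rank-nullity identity g(λ) = n − rank(A − λI):
  rank(A − (0)·I) = 3, so dim ker(A − (0)·I) = n − 3 = 2

Summary:
  λ = 0: algebraic multiplicity = 5, geometric multiplicity = 2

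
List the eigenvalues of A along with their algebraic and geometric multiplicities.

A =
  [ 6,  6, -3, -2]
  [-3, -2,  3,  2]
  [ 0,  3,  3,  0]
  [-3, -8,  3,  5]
λ = 3: alg = 4, geom = 2

Step 1 — factor the characteristic polynomial to read off the algebraic multiplicities:
  χ_A(x) = (x - 3)^4

Step 2 — compute geometric multiplicities via the rank-nullity identity g(λ) = n − rank(A − λI):
  rank(A − (3)·I) = 2, so dim ker(A − (3)·I) = n − 2 = 2

Summary:
  λ = 3: algebraic multiplicity = 4, geometric multiplicity = 2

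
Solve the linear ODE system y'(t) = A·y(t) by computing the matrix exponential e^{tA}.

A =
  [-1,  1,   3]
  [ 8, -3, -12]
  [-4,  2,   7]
e^{tA} =
  [-2*t*exp(t) + exp(t), t*exp(t), 3*t*exp(t)]
  [8*t*exp(t), -4*t*exp(t) + exp(t), -12*t*exp(t)]
  [-4*t*exp(t), 2*t*exp(t), 6*t*exp(t) + exp(t)]

Strategy: write A = P · J · P⁻¹ where J is a Jordan canonical form, so e^{tA} = P · e^{tJ} · P⁻¹, and e^{tJ} can be computed block-by-block.

A has Jordan form
J =
  [1, 1, 0]
  [0, 1, 0]
  [0, 0, 1]
(up to reordering of blocks).

Per-block formulas:
  For a 1×1 block at λ = 1: exp(t · [1]) = [e^(1t)].
  For a 2×2 Jordan block J_2(1): exp(t · J_2(1)) = e^(1t)·(I + t·N), where N is the 2×2 nilpotent shift.

After assembling e^{tJ} and conjugating by P, we get:

e^{tA} =
  [-2*t*exp(t) + exp(t), t*exp(t), 3*t*exp(t)]
  [8*t*exp(t), -4*t*exp(t) + exp(t), -12*t*exp(t)]
  [-4*t*exp(t), 2*t*exp(t), 6*t*exp(t) + exp(t)]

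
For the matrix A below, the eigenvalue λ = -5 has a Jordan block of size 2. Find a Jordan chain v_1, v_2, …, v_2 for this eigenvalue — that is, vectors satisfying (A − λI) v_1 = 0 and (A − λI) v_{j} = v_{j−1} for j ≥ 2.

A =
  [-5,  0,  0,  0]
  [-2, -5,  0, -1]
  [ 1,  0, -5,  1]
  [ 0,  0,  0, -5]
A Jordan chain for λ = -5 of length 2:
v_1 = (0, -2, 1, 0)ᵀ
v_2 = (1, 0, 0, 0)ᵀ

Let N = A − (-5)·I. We want v_2 with N^2 v_2 = 0 but N^1 v_2 ≠ 0; then v_{j-1} := N · v_j for j = 2, …, 2.

Pick v_2 = (1, 0, 0, 0)ᵀ.
Then v_1 = N · v_2 = (0, -2, 1, 0)ᵀ.

Sanity check: (A − (-5)·I) v_1 = (0, 0, 0, 0)ᵀ = 0. ✓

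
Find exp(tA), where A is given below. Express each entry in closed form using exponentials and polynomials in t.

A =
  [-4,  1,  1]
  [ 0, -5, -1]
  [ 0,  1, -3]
e^{tA} =
  [exp(-4*t), t*exp(-4*t), t*exp(-4*t)]
  [0, -t*exp(-4*t) + exp(-4*t), -t*exp(-4*t)]
  [0, t*exp(-4*t), t*exp(-4*t) + exp(-4*t)]

Strategy: write A = P · J · P⁻¹ where J is a Jordan canonical form, so e^{tA} = P · e^{tJ} · P⁻¹, and e^{tJ} can be computed block-by-block.

A has Jordan form
J =
  [-4,  1,  0]
  [ 0, -4,  0]
  [ 0,  0, -4]
(up to reordering of blocks).

Per-block formulas:
  For a 1×1 block at λ = -4: exp(t · [-4]) = [e^(-4t)].
  For a 2×2 Jordan block J_2(-4): exp(t · J_2(-4)) = e^(-4t)·(I + t·N), where N is the 2×2 nilpotent shift.

After assembling e^{tJ} and conjugating by P, we get:

e^{tA} =
  [exp(-4*t), t*exp(-4*t), t*exp(-4*t)]
  [0, -t*exp(-4*t) + exp(-4*t), -t*exp(-4*t)]
  [0, t*exp(-4*t), t*exp(-4*t) + exp(-4*t)]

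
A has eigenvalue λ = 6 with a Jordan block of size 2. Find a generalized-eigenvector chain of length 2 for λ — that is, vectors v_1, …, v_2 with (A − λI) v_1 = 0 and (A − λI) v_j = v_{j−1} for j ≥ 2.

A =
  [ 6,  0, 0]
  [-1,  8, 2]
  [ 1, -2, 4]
A Jordan chain for λ = 6 of length 2:
v_1 = (0, -1, 1)ᵀ
v_2 = (1, 0, 0)ᵀ

Let N = A − (6)·I. We want v_2 with N^2 v_2 = 0 but N^1 v_2 ≠ 0; then v_{j-1} := N · v_j for j = 2, …, 2.

Pick v_2 = (1, 0, 0)ᵀ.
Then v_1 = N · v_2 = (0, -1, 1)ᵀ.

Sanity check: (A − (6)·I) v_1 = (0, 0, 0)ᵀ = 0. ✓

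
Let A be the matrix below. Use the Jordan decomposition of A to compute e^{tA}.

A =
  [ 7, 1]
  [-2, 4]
e^{tA} =
  [2*exp(6*t) - exp(5*t), exp(6*t) - exp(5*t)]
  [-2*exp(6*t) + 2*exp(5*t), -exp(6*t) + 2*exp(5*t)]

Strategy: write A = P · J · P⁻¹ where J is a Jordan canonical form, so e^{tA} = P · e^{tJ} · P⁻¹, and e^{tJ} can be computed block-by-block.

A has Jordan form
J =
  [5, 0]
  [0, 6]
(up to reordering of blocks).

Per-block formulas:
  For a 1×1 block at λ = 6: exp(t · [6]) = [e^(6t)].
  For a 1×1 block at λ = 5: exp(t · [5]) = [e^(5t)].

After assembling e^{tJ} and conjugating by P, we get:

e^{tA} =
  [2*exp(6*t) - exp(5*t), exp(6*t) - exp(5*t)]
  [-2*exp(6*t) + 2*exp(5*t), -exp(6*t) + 2*exp(5*t)]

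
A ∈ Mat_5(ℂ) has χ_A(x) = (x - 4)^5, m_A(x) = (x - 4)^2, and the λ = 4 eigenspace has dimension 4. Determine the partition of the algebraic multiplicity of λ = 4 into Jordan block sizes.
Block sizes for λ = 4: [2, 1, 1, 1]

Step 1 — from the characteristic polynomial, algebraic multiplicity of λ = 4 is 5. From dim ker(A − (4)·I) = 4, there are exactly 4 Jordan blocks for λ = 4.
Step 2 — from the minimal polynomial, the factor (x − 4)^2 tells us the largest block for λ = 4 has size 2.
Step 3 — with total size 5, 4 blocks, and largest block 2, the block sizes (in nonincreasing order) are [2, 1, 1, 1].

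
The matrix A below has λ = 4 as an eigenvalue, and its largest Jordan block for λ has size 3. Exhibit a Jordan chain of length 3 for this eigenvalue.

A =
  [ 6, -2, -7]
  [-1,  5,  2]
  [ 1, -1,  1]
A Jordan chain for λ = 4 of length 3:
v_1 = (-1, -1, 0)ᵀ
v_2 = (2, -1, 1)ᵀ
v_3 = (1, 0, 0)ᵀ

Let N = A − (4)·I. We want v_3 with N^3 v_3 = 0 but N^2 v_3 ≠ 0; then v_{j-1} := N · v_j for j = 3, …, 2.

Pick v_3 = (1, 0, 0)ᵀ.
Then v_2 = N · v_3 = (2, -1, 1)ᵀ.
Then v_1 = N · v_2 = (-1, -1, 0)ᵀ.

Sanity check: (A − (4)·I) v_1 = (0, 0, 0)ᵀ = 0. ✓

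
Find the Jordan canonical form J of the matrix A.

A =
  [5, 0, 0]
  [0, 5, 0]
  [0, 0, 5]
J_1(5) ⊕ J_1(5) ⊕ J_1(5)

The characteristic polynomial is
  det(x·I − A) = x^3 - 15*x^2 + 75*x - 125 = (x - 5)^3

Eigenvalues and multiplicities (the geometric multiplicity of λ is n − rank(A − λI), which equals the number of Jordan blocks for λ):
  λ = 5: algebraic multiplicity = 3, geometric multiplicity = 3

Determining the block sizes for each eigenvalue:
  λ = 5: gm = am = 3, so every block has size 1 → block sizes [1, 1, 1]

Assembling the blocks gives a Jordan form
J =
  [5, 0, 0]
  [0, 5, 0]
  [0, 0, 5]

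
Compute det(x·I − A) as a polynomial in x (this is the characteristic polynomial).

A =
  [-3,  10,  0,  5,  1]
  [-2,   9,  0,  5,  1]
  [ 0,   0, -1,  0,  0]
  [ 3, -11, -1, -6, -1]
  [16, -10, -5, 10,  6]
x^5 - 5*x^4 - 5*x^3 + 25*x^2 + 40*x + 16

Expanding det(x·I − A) (e.g. by cofactor expansion or by noting that A is similar to its Jordan form J, which has the same characteristic polynomial as A) gives
  χ_A(x) = x^5 - 5*x^4 - 5*x^3 + 25*x^2 + 40*x + 16
which factors as (x - 4)^2*(x + 1)^3. The eigenvalues (with algebraic multiplicities) are λ = -1 with multiplicity 3, λ = 4 with multiplicity 2.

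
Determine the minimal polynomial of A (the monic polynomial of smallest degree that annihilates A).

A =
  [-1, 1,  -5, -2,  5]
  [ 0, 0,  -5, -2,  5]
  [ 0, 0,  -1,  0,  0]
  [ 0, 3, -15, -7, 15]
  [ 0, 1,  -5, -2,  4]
x^2 + 2*x + 1

The characteristic polynomial is χ_A(x) = (x + 1)^5, so the eigenvalues are known. The minimal polynomial is
  m_A(x) = Π_λ (x − λ)^{k_λ}
where k_λ is the size of the *largest* Jordan block for λ (equivalently, the smallest k with (A − λI)^k v = 0 for every generalised eigenvector v of λ).

  λ = -1: largest Jordan block has size 2, contributing (x + 1)^2

So m_A(x) = (x + 1)^2 = x^2 + 2*x + 1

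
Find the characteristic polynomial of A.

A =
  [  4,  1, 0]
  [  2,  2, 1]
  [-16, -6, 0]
x^3 - 6*x^2 + 12*x - 8

Expanding det(x·I − A) (e.g. by cofactor expansion or by noting that A is similar to its Jordan form J, which has the same characteristic polynomial as A) gives
  χ_A(x) = x^3 - 6*x^2 + 12*x - 8
which factors as (x - 2)^3. The eigenvalues (with algebraic multiplicities) are λ = 2 with multiplicity 3.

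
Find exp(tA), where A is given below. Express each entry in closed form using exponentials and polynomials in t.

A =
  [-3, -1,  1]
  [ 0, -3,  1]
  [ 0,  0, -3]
e^{tA} =
  [exp(-3*t), -t*exp(-3*t), -t^2*exp(-3*t)/2 + t*exp(-3*t)]
  [0, exp(-3*t), t*exp(-3*t)]
  [0, 0, exp(-3*t)]

Strategy: write A = P · J · P⁻¹ where J is a Jordan canonical form, so e^{tA} = P · e^{tJ} · P⁻¹, and e^{tJ} can be computed block-by-block.

A has Jordan form
J =
  [-3,  1,  0]
  [ 0, -3,  1]
  [ 0,  0, -3]
(up to reordering of blocks).

Per-block formulas:
  For a 3×3 Jordan block J_3(-3): exp(t · J_3(-3)) = e^(-3t)·(I + t·N + (t^2/2)·N^2), where N is the 3×3 nilpotent shift.

After assembling e^{tJ} and conjugating by P, we get:

e^{tA} =
  [exp(-3*t), -t*exp(-3*t), -t^2*exp(-3*t)/2 + t*exp(-3*t)]
  [0, exp(-3*t), t*exp(-3*t)]
  [0, 0, exp(-3*t)]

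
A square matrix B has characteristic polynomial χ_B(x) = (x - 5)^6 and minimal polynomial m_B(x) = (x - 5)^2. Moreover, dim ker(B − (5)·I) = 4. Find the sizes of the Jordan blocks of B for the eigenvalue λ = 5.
Block sizes for λ = 5: [2, 2, 1, 1]

Step 1 — from the characteristic polynomial, algebraic multiplicity of λ = 5 is 6. From dim ker(B − (5)·I) = 4, there are exactly 4 Jordan blocks for λ = 5.
Step 2 — from the minimal polynomial, the factor (x − 5)^2 tells us the largest block for λ = 5 has size 2.
Step 3 — with total size 6, 4 blocks, and largest block 2, the block sizes (in nonincreasing order) are [2, 2, 1, 1].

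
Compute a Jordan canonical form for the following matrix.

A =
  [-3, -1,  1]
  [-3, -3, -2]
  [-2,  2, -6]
J_3(-4)

The characteristic polynomial is
  det(x·I − A) = x^3 + 12*x^2 + 48*x + 64 = (x + 4)^3

Eigenvalues and multiplicities (the geometric multiplicity of λ is n − rank(A − λI), which equals the number of Jordan blocks for λ):
  λ = -4: algebraic multiplicity = 3, geometric multiplicity = 1

Determining the block sizes for each eigenvalue:
  λ = -4: one block (gm = 1), so the single block has size am = 3 → block sizes [3]

Assembling the blocks gives a Jordan form
J =
  [-4,  1,  0]
  [ 0, -4,  1]
  [ 0,  0, -4]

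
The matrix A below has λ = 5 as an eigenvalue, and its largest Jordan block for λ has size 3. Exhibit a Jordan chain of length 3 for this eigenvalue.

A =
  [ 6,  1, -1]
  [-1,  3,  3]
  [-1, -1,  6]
A Jordan chain for λ = 5 of length 3:
v_1 = (1, -2, -1)ᵀ
v_2 = (1, -1, -1)ᵀ
v_3 = (1, 0, 0)ᵀ

Let N = A − (5)·I. We want v_3 with N^3 v_3 = 0 but N^2 v_3 ≠ 0; then v_{j-1} := N · v_j for j = 3, …, 2.

Pick v_3 = (1, 0, 0)ᵀ.
Then v_2 = N · v_3 = (1, -1, -1)ᵀ.
Then v_1 = N · v_2 = (1, -2, -1)ᵀ.

Sanity check: (A − (5)·I) v_1 = (0, 0, 0)ᵀ = 0. ✓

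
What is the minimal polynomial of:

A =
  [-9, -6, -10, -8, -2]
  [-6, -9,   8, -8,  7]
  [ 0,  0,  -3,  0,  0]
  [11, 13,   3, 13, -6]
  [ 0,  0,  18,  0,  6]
x^4 - x^3 - 27*x^2 - 27*x + 54

The characteristic polynomial is χ_A(x) = (x - 6)*(x - 1)*(x + 3)^3, so the eigenvalues are known. The minimal polynomial is
  m_A(x) = Π_λ (x − λ)^{k_λ}
where k_λ is the size of the *largest* Jordan block for λ (equivalently, the smallest k with (A − λI)^k v = 0 for every generalised eigenvector v of λ).

  λ = -3: largest Jordan block has size 2, contributing (x + 3)^2
  λ = 1: largest Jordan block has size 1, contributing (x − 1)
  λ = 6: largest Jordan block has size 1, contributing (x − 6)

So m_A(x) = (x - 6)*(x - 1)*(x + 3)^2 = x^4 - x^3 - 27*x^2 - 27*x + 54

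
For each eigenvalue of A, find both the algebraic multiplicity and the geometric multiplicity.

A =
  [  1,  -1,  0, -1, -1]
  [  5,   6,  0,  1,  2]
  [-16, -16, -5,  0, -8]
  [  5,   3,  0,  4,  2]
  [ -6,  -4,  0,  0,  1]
λ = -5: alg = 1, geom = 1; λ = 3: alg = 4, geom = 2

Step 1 — factor the characteristic polynomial to read off the algebraic multiplicities:
  χ_A(x) = (x - 3)^4*(x + 5)

Step 2 — compute geometric multiplicities via the rank-nullity identity g(λ) = n − rank(A − λI):
  rank(A − (-5)·I) = 4, so dim ker(A − (-5)·I) = n − 4 = 1
  rank(A − (3)·I) = 3, so dim ker(A − (3)·I) = n − 3 = 2

Summary:
  λ = -5: algebraic multiplicity = 1, geometric multiplicity = 1
  λ = 3: algebraic multiplicity = 4, geometric multiplicity = 2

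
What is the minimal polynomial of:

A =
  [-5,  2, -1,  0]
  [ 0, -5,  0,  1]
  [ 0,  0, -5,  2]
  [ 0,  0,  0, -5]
x^2 + 10*x + 25

The characteristic polynomial is χ_A(x) = (x + 5)^4, so the eigenvalues are known. The minimal polynomial is
  m_A(x) = Π_λ (x − λ)^{k_λ}
where k_λ is the size of the *largest* Jordan block for λ (equivalently, the smallest k with (A − λI)^k v = 0 for every generalised eigenvector v of λ).

  λ = -5: largest Jordan block has size 2, contributing (x + 5)^2

So m_A(x) = (x + 5)^2 = x^2 + 10*x + 25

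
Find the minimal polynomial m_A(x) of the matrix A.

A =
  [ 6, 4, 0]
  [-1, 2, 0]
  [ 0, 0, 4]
x^2 - 8*x + 16

The characteristic polynomial is χ_A(x) = (x - 4)^3, so the eigenvalues are known. The minimal polynomial is
  m_A(x) = Π_λ (x − λ)^{k_λ}
where k_λ is the size of the *largest* Jordan block for λ (equivalently, the smallest k with (A − λI)^k v = 0 for every generalised eigenvector v of λ).

  λ = 4: largest Jordan block has size 2, contributing (x − 4)^2

So m_A(x) = (x - 4)^2 = x^2 - 8*x + 16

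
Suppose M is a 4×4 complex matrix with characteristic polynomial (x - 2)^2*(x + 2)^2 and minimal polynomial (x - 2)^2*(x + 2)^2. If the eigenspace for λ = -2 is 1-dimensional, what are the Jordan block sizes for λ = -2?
Block sizes for λ = -2: [2]

Step 1 — from the characteristic polynomial, algebraic multiplicity of λ = -2 is 2. From dim ker(M − (-2)·I) = 1, there are exactly 1 Jordan blocks for λ = -2.
Step 2 — from the minimal polynomial, the factor (x + 2)^2 tells us the largest block for λ = -2 has size 2.
Step 3 — with total size 2, 1 blocks, and largest block 2, the block sizes (in nonincreasing order) are [2].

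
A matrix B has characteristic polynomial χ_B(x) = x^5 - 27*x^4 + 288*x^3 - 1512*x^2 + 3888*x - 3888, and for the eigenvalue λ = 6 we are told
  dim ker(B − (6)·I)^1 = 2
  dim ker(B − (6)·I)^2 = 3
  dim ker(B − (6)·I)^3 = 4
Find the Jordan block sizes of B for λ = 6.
Block sizes for λ = 6: [3, 1]

From the dimensions of kernels of powers, the number of Jordan blocks of size at least j is d_j − d_{j−1} where d_j = dim ker(N^j) (with d_0 = 0). Computing the differences gives [2, 1, 1].
The number of blocks of size exactly k is (#blocks of size ≥ k) − (#blocks of size ≥ k + 1), so the partition is: 1 block(s) of size 1, 1 block(s) of size 3.
In nonincreasing order the block sizes are [3, 1].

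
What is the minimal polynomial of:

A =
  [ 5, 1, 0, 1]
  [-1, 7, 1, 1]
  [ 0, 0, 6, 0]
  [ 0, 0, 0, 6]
x^3 - 18*x^2 + 108*x - 216

The characteristic polynomial is χ_A(x) = (x - 6)^4, so the eigenvalues are known. The minimal polynomial is
  m_A(x) = Π_λ (x − λ)^{k_λ}
where k_λ is the size of the *largest* Jordan block for λ (equivalently, the smallest k with (A − λI)^k v = 0 for every generalised eigenvector v of λ).

  λ = 6: largest Jordan block has size 3, contributing (x − 6)^3

So m_A(x) = (x - 6)^3 = x^3 - 18*x^2 + 108*x - 216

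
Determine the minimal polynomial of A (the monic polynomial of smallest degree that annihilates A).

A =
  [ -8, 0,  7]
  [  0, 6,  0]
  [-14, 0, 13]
x^2 - 5*x - 6

The characteristic polynomial is χ_A(x) = (x - 6)^2*(x + 1), so the eigenvalues are known. The minimal polynomial is
  m_A(x) = Π_λ (x − λ)^{k_λ}
where k_λ is the size of the *largest* Jordan block for λ (equivalently, the smallest k with (A − λI)^k v = 0 for every generalised eigenvector v of λ).

  λ = -1: largest Jordan block has size 1, contributing (x + 1)
  λ = 6: largest Jordan block has size 1, contributing (x − 6)

So m_A(x) = (x - 6)*(x + 1) = x^2 - 5*x - 6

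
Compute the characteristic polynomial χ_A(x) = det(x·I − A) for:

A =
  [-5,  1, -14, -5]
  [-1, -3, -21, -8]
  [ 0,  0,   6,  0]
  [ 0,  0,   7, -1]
x^4 + 3*x^3 - 30*x^2 - 128*x - 96

Expanding det(x·I − A) (e.g. by cofactor expansion or by noting that A is similar to its Jordan form J, which has the same characteristic polynomial as A) gives
  χ_A(x) = x^4 + 3*x^3 - 30*x^2 - 128*x - 96
which factors as (x - 6)*(x + 1)*(x + 4)^2. The eigenvalues (with algebraic multiplicities) are λ = -4 with multiplicity 2, λ = -1 with multiplicity 1, λ = 6 with multiplicity 1.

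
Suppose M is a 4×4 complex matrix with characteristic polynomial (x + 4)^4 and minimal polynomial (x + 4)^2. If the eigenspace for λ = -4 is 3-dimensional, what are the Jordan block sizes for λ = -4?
Block sizes for λ = -4: [2, 1, 1]

Step 1 — from the characteristic polynomial, algebraic multiplicity of λ = -4 is 4. From dim ker(M − (-4)·I) = 3, there are exactly 3 Jordan blocks for λ = -4.
Step 2 — from the minimal polynomial, the factor (x + 4)^2 tells us the largest block for λ = -4 has size 2.
Step 3 — with total size 4, 3 blocks, and largest block 2, the block sizes (in nonincreasing order) are [2, 1, 1].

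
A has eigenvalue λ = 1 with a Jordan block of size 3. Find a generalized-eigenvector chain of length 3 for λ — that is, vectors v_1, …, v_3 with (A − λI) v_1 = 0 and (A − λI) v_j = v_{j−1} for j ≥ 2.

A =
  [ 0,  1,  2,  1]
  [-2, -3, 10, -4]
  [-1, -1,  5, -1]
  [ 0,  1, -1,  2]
A Jordan chain for λ = 1 of length 3:
v_1 = (-3, 0, -1, -1)ᵀ
v_2 = (-1, -2, -1, 0)ᵀ
v_3 = (1, 0, 0, 0)ᵀ

Let N = A − (1)·I. We want v_3 with N^3 v_3 = 0 but N^2 v_3 ≠ 0; then v_{j-1} := N · v_j for j = 3, …, 2.

Pick v_3 = (1, 0, 0, 0)ᵀ.
Then v_2 = N · v_3 = (-1, -2, -1, 0)ᵀ.
Then v_1 = N · v_2 = (-3, 0, -1, -1)ᵀ.

Sanity check: (A − (1)·I) v_1 = (0, 0, 0, 0)ᵀ = 0. ✓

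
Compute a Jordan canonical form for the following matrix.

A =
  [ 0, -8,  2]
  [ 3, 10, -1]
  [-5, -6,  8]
J_3(6)

The characteristic polynomial is
  det(x·I − A) = x^3 - 18*x^2 + 108*x - 216 = (x - 6)^3

Eigenvalues and multiplicities (the geometric multiplicity of λ is n − rank(A − λI), which equals the number of Jordan blocks for λ):
  λ = 6: algebraic multiplicity = 3, geometric multiplicity = 1

Determining the block sizes for each eigenvalue:
  λ = 6: one block (gm = 1), so the single block has size am = 3 → block sizes [3]

Assembling the blocks gives a Jordan form
J =
  [6, 1, 0]
  [0, 6, 1]
  [0, 0, 6]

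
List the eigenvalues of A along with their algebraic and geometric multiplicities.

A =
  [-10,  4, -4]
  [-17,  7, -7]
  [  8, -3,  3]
λ = 0: alg = 3, geom = 1

Step 1 — factor the characteristic polynomial to read off the algebraic multiplicities:
  χ_A(x) = x^3

Step 2 — compute geometric multiplicities via the rank-nullity identity g(λ) = n − rank(A − λI):
  rank(A − (0)·I) = 2, so dim ker(A − (0)·I) = n − 2 = 1

Summary:
  λ = 0: algebraic multiplicity = 3, geometric multiplicity = 1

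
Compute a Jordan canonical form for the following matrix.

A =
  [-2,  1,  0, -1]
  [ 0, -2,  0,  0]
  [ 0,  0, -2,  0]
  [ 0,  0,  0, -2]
J_2(-2) ⊕ J_1(-2) ⊕ J_1(-2)

The characteristic polynomial is
  det(x·I − A) = x^4 + 8*x^3 + 24*x^2 + 32*x + 16 = (x + 2)^4

Eigenvalues and multiplicities (the geometric multiplicity of λ is n − rank(A − λI), which equals the number of Jordan blocks for λ):
  λ = -2: algebraic multiplicity = 4, geometric multiplicity = 3

Determining the block sizes for each eigenvalue:
  λ = -2: 3 blocks summing to 4 forces exactly one block of size 2 and the rest size 1 → block sizes [2, 1, 1]

Assembling the blocks gives a Jordan form
J =
  [-2,  1,  0,  0]
  [ 0, -2,  0,  0]
  [ 0,  0, -2,  0]
  [ 0,  0,  0, -2]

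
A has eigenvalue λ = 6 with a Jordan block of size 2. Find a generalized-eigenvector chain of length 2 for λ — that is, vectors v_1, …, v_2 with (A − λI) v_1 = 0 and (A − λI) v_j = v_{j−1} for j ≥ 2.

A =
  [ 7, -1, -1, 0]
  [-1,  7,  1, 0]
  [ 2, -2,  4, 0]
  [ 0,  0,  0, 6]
A Jordan chain for λ = 6 of length 2:
v_1 = (1, -1, 2, 0)ᵀ
v_2 = (1, 0, 0, 0)ᵀ

Let N = A − (6)·I. We want v_2 with N^2 v_2 = 0 but N^1 v_2 ≠ 0; then v_{j-1} := N · v_j for j = 2, …, 2.

Pick v_2 = (1, 0, 0, 0)ᵀ.
Then v_1 = N · v_2 = (1, -1, 2, 0)ᵀ.

Sanity check: (A − (6)·I) v_1 = (0, 0, 0, 0)ᵀ = 0. ✓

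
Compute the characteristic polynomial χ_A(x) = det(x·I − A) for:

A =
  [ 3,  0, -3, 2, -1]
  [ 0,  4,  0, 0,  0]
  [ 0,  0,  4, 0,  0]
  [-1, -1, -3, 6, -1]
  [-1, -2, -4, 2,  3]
x^5 - 20*x^4 + 160*x^3 - 640*x^2 + 1280*x - 1024

Expanding det(x·I − A) (e.g. by cofactor expansion or by noting that A is similar to its Jordan form J, which has the same characteristic polynomial as A) gives
  χ_A(x) = x^5 - 20*x^4 + 160*x^3 - 640*x^2 + 1280*x - 1024
which factors as (x - 4)^5. The eigenvalues (with algebraic multiplicities) are λ = 4 with multiplicity 5.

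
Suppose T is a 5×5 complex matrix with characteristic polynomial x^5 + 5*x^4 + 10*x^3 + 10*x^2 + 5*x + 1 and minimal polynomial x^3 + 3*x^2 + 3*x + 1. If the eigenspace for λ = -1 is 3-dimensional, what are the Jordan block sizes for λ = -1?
Block sizes for λ = -1: [3, 1, 1]

Step 1 — from the characteristic polynomial, algebraic multiplicity of λ = -1 is 5. From dim ker(T − (-1)·I) = 3, there are exactly 3 Jordan blocks for λ = -1.
Step 2 — from the minimal polynomial, the factor (x + 1)^3 tells us the largest block for λ = -1 has size 3.
Step 3 — with total size 5, 3 blocks, and largest block 3, the block sizes (in nonincreasing order) are [3, 1, 1].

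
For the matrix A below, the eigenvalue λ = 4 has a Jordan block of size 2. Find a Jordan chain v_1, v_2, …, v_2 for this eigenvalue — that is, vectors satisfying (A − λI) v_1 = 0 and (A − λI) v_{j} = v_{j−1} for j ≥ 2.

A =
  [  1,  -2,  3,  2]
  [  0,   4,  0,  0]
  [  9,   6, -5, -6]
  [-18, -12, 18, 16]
A Jordan chain for λ = 4 of length 2:
v_1 = (-3, 0, 9, -18)ᵀ
v_2 = (1, 0, 0, 0)ᵀ

Let N = A − (4)·I. We want v_2 with N^2 v_2 = 0 but N^1 v_2 ≠ 0; then v_{j-1} := N · v_j for j = 2, …, 2.

Pick v_2 = (1, 0, 0, 0)ᵀ.
Then v_1 = N · v_2 = (-3, 0, 9, -18)ᵀ.

Sanity check: (A − (4)·I) v_1 = (0, 0, 0, 0)ᵀ = 0. ✓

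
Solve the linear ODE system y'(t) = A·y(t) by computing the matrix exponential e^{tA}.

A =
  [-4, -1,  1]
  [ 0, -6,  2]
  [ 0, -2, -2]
e^{tA} =
  [exp(-4*t), -t*exp(-4*t), t*exp(-4*t)]
  [0, -2*t*exp(-4*t) + exp(-4*t), 2*t*exp(-4*t)]
  [0, -2*t*exp(-4*t), 2*t*exp(-4*t) + exp(-4*t)]

Strategy: write A = P · J · P⁻¹ where J is a Jordan canonical form, so e^{tA} = P · e^{tJ} · P⁻¹, and e^{tJ} can be computed block-by-block.

A has Jordan form
J =
  [-4,  1,  0]
  [ 0, -4,  0]
  [ 0,  0, -4]
(up to reordering of blocks).

Per-block formulas:
  For a 2×2 Jordan block J_2(-4): exp(t · J_2(-4)) = e^(-4t)·(I + t·N), where N is the 2×2 nilpotent shift.
  For a 1×1 block at λ = -4: exp(t · [-4]) = [e^(-4t)].

After assembling e^{tJ} and conjugating by P, we get:

e^{tA} =
  [exp(-4*t), -t*exp(-4*t), t*exp(-4*t)]
  [0, -2*t*exp(-4*t) + exp(-4*t), 2*t*exp(-4*t)]
  [0, -2*t*exp(-4*t), 2*t*exp(-4*t) + exp(-4*t)]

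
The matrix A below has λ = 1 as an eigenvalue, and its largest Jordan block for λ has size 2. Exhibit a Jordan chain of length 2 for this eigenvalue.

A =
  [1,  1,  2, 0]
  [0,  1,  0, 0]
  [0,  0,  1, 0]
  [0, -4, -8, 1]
A Jordan chain for λ = 1 of length 2:
v_1 = (1, 0, 0, -4)ᵀ
v_2 = (0, 1, 0, 0)ᵀ

Let N = A − (1)·I. We want v_2 with N^2 v_2 = 0 but N^1 v_2 ≠ 0; then v_{j-1} := N · v_j for j = 2, …, 2.

Pick v_2 = (0, 1, 0, 0)ᵀ.
Then v_1 = N · v_2 = (1, 0, 0, -4)ᵀ.

Sanity check: (A − (1)·I) v_1 = (0, 0, 0, 0)ᵀ = 0. ✓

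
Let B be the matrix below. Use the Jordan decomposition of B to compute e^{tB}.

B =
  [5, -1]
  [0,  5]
e^{tB} =
  [exp(5*t), -t*exp(5*t)]
  [0, exp(5*t)]

Strategy: write B = P · J · P⁻¹ where J is a Jordan canonical form, so e^{tB} = P · e^{tJ} · P⁻¹, and e^{tJ} can be computed block-by-block.

B has Jordan form
J =
  [5, 1]
  [0, 5]
(up to reordering of blocks).

Per-block formulas:
  For a 2×2 Jordan block J_2(5): exp(t · J_2(5)) = e^(5t)·(I + t·N), where N is the 2×2 nilpotent shift.

After assembling e^{tJ} and conjugating by P, we get:

e^{tB} =
  [exp(5*t), -t*exp(5*t)]
  [0, exp(5*t)]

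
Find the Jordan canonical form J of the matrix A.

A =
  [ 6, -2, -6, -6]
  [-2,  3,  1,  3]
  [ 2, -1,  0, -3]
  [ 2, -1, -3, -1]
J_3(2) ⊕ J_1(2)

The characteristic polynomial is
  det(x·I − A) = x^4 - 8*x^3 + 24*x^2 - 32*x + 16 = (x - 2)^4

Eigenvalues and multiplicities (the geometric multiplicity of λ is n − rank(A − λI), which equals the number of Jordan blocks for λ):
  λ = 2: algebraic multiplicity = 4, geometric multiplicity = 2

Determining the block sizes for each eigenvalue:
  λ = 2: with am = 4 and gm = 2, the partition is not yet determined (e.g. several partitions of 4 into 2 parts exist). Let N = A − (2)·I. Computing rank(N^1) = 2, rank(N^2) = 1, rank(N^3) = 0; the number of blocks of size ≥ j is rank(N^{j−1}) − rank(N^j), giving [2, 1, 1]. So we have 1 block(s) of size 3, 1 block(s) of size 1 → block sizes [3, 1]

Assembling the blocks gives a Jordan form
J =
  [2, 1, 0, 0]
  [0, 2, 1, 0]
  [0, 0, 2, 0]
  [0, 0, 0, 2]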